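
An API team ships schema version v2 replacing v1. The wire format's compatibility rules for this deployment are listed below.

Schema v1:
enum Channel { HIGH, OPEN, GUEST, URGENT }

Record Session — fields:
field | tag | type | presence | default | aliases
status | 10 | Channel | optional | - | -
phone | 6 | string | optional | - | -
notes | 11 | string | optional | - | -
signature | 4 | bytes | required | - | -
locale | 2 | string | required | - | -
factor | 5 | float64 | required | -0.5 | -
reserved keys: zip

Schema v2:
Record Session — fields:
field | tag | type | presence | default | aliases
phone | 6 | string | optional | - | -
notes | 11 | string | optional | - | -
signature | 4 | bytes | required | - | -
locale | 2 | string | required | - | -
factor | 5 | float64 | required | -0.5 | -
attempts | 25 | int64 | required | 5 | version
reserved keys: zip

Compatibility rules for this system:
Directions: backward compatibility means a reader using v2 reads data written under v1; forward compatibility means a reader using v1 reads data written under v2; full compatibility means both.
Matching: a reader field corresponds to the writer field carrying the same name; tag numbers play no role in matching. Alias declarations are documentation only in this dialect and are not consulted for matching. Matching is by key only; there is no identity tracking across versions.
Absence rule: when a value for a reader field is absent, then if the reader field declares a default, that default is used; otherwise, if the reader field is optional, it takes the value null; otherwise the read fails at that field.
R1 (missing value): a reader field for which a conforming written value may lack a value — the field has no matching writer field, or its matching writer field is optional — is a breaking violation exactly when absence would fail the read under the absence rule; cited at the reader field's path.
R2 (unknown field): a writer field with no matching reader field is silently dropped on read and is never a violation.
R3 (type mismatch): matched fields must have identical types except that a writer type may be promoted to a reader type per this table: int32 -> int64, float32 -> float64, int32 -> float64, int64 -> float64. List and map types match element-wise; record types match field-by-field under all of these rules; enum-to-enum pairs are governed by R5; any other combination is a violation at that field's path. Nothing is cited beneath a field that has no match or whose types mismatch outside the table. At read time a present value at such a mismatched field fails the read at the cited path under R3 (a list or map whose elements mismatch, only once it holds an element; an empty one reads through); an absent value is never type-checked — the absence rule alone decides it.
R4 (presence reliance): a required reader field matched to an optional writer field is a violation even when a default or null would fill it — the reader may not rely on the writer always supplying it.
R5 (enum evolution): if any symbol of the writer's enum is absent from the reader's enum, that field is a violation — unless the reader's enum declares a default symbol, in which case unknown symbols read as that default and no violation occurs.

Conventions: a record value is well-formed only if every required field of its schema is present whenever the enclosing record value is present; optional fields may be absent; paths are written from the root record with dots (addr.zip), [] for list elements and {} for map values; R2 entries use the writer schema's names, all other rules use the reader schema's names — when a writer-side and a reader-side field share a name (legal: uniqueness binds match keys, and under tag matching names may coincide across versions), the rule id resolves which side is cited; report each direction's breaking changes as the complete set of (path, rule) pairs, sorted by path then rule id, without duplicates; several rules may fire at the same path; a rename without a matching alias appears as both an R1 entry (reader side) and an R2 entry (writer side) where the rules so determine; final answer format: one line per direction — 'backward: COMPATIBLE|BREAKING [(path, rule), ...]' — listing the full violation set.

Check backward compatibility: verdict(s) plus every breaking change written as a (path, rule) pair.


arrows below run writer -> reader for Session
backward pass over Session, reader schema v2, writer schema v1:
  phone <- phone (string -> string, writer optional)
  notes <- notes (string -> string, writer optional)
  signature <- signature (bytes -> bytes, writer required)
  locale <- locale (string -> string, writer required)
  factor <- factor (float64 -> float64, writer required)
  no writer field matches reader attempts
  writer field status has no reader counterpart
  => no violations; backward on Session: COMPATIBLE
the other Session changes do not affect what is asked:
  removed field status from record Session -> inert for the asked Session verdict: nothing fires
  added field attempts to record Session: required int64, tag 25, default 5 (in v2 it sits last) -> inert for the asked Session verdict: nothing fires

backward: COMPATIBLE []


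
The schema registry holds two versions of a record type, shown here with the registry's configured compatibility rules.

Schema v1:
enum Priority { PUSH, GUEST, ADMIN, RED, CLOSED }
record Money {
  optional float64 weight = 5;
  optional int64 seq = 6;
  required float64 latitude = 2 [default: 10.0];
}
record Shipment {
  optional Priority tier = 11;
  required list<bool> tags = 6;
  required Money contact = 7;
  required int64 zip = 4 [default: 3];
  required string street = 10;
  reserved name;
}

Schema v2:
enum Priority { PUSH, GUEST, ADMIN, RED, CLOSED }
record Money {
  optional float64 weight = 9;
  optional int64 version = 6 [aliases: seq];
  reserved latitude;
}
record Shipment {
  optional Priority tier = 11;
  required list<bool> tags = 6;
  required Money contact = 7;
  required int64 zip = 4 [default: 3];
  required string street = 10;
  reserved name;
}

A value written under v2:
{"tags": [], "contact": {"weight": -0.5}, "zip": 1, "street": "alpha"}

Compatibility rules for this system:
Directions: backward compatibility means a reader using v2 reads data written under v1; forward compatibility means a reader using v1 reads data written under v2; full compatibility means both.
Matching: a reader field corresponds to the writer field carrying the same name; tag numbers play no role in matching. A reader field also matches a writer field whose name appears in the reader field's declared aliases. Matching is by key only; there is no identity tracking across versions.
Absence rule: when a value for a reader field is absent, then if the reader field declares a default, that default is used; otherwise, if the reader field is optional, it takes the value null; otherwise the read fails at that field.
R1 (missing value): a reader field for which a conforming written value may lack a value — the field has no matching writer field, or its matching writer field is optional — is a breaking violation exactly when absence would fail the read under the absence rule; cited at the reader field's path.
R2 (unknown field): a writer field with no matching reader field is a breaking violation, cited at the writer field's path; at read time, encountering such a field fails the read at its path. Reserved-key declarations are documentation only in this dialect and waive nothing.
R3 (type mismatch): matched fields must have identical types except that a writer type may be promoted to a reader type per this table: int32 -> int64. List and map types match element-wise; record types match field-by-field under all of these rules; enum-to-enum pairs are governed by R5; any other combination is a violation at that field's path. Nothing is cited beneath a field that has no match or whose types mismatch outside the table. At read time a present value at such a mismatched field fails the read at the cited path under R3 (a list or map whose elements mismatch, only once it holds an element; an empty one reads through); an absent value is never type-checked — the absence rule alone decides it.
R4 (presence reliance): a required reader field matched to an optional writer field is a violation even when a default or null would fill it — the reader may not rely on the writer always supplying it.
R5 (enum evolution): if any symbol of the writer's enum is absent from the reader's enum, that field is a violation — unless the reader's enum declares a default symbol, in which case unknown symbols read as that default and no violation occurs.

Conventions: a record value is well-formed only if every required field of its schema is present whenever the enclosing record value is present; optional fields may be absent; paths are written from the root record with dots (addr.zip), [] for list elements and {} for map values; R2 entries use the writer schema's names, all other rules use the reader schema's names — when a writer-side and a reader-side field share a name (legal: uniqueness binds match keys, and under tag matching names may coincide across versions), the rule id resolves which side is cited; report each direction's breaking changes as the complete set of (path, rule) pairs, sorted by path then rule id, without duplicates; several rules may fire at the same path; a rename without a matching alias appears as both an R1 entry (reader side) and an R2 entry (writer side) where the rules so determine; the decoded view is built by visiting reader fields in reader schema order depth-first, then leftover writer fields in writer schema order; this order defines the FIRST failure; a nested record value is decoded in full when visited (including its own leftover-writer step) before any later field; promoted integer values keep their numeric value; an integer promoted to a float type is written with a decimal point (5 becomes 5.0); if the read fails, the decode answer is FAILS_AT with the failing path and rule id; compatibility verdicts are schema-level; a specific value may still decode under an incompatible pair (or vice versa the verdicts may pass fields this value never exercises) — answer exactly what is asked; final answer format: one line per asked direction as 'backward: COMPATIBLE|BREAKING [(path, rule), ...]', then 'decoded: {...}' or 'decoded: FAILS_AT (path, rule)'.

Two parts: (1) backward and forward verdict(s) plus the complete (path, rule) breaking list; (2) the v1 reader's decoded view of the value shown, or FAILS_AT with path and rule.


backward: BREAKING [(contact.latitude, R2)]; forward: BREAKING [(contact.version, R2)]; decoded: {"tier": null, "tags": [], "contact": {"weight": -0.5, "seq": null, "latitude": 10.0}, "zip": 1, "street": "alpha"}

arrows below run writer -> reader for Shipment
backward for Shipment (reader v2, writer v1):
  tier <- tier (Priority -> Priority, writer optional)
  tags <- tags (list<bool> -> list<bool>, writer required)
  contact <- contact (Money -> Money, writer required)
  zip <- zip (int64 -> int64, writer required)
  street <- street (string -> string, writer required)
  contact.weight <- contact.weight (float64 -> float64, writer optional)
  contact.version <- contact.seq (int64 -> int64, writer optional)
  leftover writer field: contact.latitude
  rule R2 violated at contact.latitude
  => 1 violation(s): backward is BREAKING for Shipment
forward for Shipment (reader v1, writer v2):
  tier <- tier (Priority -> Priority, writer optional)
  tags <- tags (list<bool> -> list<bool>, writer required)
  contact <- contact (Money -> Money, writer required)
  zip <- zip (int64 -> int64, writer required)
  street <- street (string -> string, writer required)
  contact.weight <- contact.weight (float64 -> float64, writer optional)
  contact.seq: no writer match
  contact.latitude: no writer match
  leftover writer field: contact.version
  rule R2 violated at contact.version
  => 1 violation(s): forward is BREAKING for Shipment
decode walk for Shipment under reader schema v1:
  tier := null (not supplied -> null)
  tags := []
  contact.weight := -0.5
  contact.seq := null (not supplied -> null)
  contact.latitude := 10.0 (no value, default fills)
  zip := 1
  street := "alpha"
  => decoded: {"tier": null, "tags": [], "contact": {"weight": -0.5, "seq": null, "latitude": 10.0}, "zip": 1, "street": "alpha"}


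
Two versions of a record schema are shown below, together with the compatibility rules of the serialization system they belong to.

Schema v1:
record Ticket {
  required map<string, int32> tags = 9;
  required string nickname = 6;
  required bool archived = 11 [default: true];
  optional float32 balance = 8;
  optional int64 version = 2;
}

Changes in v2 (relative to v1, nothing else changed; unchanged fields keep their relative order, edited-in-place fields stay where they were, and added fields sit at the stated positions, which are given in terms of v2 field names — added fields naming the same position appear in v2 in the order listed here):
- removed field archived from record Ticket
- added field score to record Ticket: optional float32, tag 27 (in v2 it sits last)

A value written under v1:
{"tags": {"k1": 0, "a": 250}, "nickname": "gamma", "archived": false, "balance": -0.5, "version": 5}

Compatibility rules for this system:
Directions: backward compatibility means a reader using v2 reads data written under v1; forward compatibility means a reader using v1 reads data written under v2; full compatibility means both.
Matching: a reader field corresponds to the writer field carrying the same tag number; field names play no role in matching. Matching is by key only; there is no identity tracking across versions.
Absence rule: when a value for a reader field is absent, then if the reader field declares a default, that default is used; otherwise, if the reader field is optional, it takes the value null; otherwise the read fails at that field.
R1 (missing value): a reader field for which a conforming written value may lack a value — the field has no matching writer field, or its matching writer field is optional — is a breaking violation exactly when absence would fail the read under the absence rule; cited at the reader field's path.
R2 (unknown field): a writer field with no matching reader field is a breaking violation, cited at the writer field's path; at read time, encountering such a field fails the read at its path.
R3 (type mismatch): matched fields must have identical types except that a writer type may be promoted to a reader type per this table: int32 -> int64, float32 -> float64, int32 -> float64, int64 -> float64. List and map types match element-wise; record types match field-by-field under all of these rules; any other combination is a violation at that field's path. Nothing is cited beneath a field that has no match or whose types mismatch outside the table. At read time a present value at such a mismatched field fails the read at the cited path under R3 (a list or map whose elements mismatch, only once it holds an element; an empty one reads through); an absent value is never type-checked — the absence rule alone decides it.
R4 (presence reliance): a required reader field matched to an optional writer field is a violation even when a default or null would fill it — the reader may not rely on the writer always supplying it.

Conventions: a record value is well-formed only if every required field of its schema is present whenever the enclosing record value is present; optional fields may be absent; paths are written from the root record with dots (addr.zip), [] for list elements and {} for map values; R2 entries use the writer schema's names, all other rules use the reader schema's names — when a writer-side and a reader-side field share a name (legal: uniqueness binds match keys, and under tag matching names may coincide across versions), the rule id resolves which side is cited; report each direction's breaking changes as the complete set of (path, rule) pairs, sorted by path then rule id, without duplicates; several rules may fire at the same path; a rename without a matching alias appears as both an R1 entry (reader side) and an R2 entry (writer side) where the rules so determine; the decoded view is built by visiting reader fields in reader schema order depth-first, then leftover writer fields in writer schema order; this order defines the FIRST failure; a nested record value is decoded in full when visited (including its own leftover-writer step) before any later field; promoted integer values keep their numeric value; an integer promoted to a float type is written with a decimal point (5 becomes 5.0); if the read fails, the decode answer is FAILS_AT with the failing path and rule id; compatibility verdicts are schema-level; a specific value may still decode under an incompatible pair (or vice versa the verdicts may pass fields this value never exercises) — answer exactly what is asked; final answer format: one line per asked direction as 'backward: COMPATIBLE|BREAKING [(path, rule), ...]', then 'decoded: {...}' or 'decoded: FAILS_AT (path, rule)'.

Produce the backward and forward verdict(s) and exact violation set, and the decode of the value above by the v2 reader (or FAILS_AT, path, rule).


backward: BREAKING [(archived, R2)]; forward: BREAKING [(score, R2)]; decoded: FAILS_AT (archived, R2)

the writer's type comes first in each Ticket pair
backward for Ticket (reader v2, writer v1):
  tags: map<string, int32> -> map<string, int32>, writer required; from tags
  nickname: string -> string, writer required; from nickname
  balance: float32 -> float32, writer optional; from balance
  version: int64 -> int64, writer optional; from version
  no writer field matches reader score
  writer field archived has no reader counterpart
  violation R2 at archived
  backward on Ticket therefore BREAKING (1)
forward for Ticket (reader v1, writer v2):
  tags: map<string, int32> -> map<string, int32>, writer required; from tags
  nickname: string -> string, writer required; from nickname
  no writer field matches reader archived
  balance: float32 -> float32, writer optional; from balance
  version: int64 -> int64, writer optional; from version
  writer field score has no reader counterpart
  violation R2 at score
  forward on Ticket therefore BREAKING (1)
decode (reader v2):
  tags := {"k1": 0, "a": 250}
  nickname := "gamma"
  balance := -0.5
  version := 5
  score := null (not supplied -> null)
  read fails at archived under R2 (unknown field)
  => FAILS_AT (archived, R2)


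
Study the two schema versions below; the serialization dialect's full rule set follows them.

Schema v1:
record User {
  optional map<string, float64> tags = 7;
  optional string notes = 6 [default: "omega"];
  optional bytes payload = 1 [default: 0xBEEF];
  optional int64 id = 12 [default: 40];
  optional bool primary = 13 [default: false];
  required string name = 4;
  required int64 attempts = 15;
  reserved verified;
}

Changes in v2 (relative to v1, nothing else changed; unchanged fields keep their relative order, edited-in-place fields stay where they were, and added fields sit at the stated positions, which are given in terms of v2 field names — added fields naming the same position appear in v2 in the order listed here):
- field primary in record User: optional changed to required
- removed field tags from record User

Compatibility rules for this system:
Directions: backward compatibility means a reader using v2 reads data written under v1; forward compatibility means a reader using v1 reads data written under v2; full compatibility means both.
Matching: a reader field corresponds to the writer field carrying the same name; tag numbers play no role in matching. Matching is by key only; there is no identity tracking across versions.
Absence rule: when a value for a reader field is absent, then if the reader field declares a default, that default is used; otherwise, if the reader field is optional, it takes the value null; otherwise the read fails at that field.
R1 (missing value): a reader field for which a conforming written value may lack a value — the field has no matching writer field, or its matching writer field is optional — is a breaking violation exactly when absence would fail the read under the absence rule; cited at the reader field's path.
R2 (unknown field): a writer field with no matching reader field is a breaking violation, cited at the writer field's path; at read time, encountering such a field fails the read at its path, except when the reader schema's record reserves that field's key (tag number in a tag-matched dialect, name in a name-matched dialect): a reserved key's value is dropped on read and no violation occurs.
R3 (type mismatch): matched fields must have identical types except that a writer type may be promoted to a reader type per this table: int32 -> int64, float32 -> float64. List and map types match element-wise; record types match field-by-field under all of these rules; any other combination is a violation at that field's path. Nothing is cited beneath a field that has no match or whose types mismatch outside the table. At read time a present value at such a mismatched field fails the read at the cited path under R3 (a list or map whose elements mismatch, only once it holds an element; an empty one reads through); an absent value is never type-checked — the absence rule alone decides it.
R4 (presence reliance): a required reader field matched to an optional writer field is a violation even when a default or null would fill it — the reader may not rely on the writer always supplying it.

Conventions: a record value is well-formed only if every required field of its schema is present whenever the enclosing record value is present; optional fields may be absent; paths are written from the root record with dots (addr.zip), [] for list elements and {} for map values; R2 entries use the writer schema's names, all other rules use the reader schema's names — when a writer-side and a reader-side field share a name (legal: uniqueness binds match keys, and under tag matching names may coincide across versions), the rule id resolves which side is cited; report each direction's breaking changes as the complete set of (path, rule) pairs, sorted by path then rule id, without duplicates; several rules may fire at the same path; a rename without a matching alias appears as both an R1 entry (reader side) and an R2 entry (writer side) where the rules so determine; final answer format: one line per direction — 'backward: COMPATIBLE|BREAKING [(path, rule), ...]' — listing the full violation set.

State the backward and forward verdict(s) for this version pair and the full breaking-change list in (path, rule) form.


backward: BREAKING [(primary, R4), (tags, R2)]; forward: COMPATIBLE []

arrows below run writer -> reader for User
checking backward for User: reader v2 against writer v1:
  notes: string -> string, writer optional; from notes
  payload: bytes -> bytes, writer optional; from payload
  id: int64 -> int64, writer optional; from id
  primary: bool -> bool, writer optional; from primary
  name: string -> string, writer required; from name
  attempts: int64 -> int64, writer required; from attempts
  writer field tags has no reader counterpart
  R4 fires at primary
  R2 fires at tags
  => backward verdict for User: BREAKING, 2 violation(s)
checking forward for User: reader v1 against writer v2:
  tags has no writer counterpart
  notes: string -> string, writer optional; from notes
  payload: bytes -> bytes, writer optional; from payload
  id: int64 -> int64, writer optional; from id
  primary: bool -> bool, writer required; from primary
  name: string -> string, writer required; from name
  attempts: int64 -> int64, writer required; from attempts
  nothing fires on User: forward is COMPATIBLE


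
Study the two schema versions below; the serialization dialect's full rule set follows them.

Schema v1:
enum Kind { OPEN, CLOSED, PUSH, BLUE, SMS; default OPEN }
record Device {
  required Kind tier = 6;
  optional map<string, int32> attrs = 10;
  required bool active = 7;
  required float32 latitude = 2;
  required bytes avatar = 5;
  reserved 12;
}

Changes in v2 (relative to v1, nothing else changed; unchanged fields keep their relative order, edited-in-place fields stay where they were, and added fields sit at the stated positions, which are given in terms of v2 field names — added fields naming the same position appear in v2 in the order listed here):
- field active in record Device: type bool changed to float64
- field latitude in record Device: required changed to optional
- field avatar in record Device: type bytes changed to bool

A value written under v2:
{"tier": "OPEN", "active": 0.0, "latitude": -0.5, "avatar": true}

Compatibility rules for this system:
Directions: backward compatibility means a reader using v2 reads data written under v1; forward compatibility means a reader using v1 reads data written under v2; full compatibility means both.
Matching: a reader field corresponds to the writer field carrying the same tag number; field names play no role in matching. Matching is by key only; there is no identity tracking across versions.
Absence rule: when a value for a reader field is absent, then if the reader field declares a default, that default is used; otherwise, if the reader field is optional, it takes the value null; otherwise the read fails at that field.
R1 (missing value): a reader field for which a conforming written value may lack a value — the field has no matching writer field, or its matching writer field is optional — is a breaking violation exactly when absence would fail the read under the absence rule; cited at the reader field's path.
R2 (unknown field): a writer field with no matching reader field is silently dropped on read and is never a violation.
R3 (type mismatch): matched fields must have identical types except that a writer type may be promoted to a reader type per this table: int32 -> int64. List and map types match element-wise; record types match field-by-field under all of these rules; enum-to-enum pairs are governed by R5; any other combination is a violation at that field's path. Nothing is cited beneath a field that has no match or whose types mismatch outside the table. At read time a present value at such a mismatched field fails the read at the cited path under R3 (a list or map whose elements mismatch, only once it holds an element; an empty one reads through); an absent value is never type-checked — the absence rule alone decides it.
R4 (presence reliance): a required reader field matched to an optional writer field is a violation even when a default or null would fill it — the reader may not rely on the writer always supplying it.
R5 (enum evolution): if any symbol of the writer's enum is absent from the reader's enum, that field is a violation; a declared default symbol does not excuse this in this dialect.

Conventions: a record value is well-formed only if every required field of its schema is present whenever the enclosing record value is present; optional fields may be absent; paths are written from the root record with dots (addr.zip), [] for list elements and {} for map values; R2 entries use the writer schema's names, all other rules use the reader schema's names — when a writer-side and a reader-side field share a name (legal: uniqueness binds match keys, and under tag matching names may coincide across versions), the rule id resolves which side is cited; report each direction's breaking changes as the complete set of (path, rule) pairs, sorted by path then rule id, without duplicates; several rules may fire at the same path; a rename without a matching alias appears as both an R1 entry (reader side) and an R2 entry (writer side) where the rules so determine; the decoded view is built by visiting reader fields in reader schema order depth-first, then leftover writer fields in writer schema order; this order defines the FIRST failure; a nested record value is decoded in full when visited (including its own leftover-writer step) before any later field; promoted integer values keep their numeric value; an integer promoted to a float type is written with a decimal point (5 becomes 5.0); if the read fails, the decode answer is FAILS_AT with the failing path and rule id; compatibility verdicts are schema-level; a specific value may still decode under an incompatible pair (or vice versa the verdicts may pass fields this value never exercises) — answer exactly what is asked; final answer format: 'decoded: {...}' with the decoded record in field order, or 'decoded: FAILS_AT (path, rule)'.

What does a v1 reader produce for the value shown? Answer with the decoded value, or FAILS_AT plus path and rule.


decoded: FAILS_AT (active, R3)

each type pair in Device: writer, then reader
migrating the Device value to v1:
  tier := "OPEN"
  attrs := null (not supplied -> null)
  read fails at active under R3
  => FAILS_AT (active, R3)
the rest of the Device diff is inert for this question:
  field latitude in record Device: required changed to optional -> matters for Device compatibility verdicts, not for this value's decode
  field avatar in record Device: type bytes changed to bool -> matters for Device compatibility verdicts, not for this value's decode


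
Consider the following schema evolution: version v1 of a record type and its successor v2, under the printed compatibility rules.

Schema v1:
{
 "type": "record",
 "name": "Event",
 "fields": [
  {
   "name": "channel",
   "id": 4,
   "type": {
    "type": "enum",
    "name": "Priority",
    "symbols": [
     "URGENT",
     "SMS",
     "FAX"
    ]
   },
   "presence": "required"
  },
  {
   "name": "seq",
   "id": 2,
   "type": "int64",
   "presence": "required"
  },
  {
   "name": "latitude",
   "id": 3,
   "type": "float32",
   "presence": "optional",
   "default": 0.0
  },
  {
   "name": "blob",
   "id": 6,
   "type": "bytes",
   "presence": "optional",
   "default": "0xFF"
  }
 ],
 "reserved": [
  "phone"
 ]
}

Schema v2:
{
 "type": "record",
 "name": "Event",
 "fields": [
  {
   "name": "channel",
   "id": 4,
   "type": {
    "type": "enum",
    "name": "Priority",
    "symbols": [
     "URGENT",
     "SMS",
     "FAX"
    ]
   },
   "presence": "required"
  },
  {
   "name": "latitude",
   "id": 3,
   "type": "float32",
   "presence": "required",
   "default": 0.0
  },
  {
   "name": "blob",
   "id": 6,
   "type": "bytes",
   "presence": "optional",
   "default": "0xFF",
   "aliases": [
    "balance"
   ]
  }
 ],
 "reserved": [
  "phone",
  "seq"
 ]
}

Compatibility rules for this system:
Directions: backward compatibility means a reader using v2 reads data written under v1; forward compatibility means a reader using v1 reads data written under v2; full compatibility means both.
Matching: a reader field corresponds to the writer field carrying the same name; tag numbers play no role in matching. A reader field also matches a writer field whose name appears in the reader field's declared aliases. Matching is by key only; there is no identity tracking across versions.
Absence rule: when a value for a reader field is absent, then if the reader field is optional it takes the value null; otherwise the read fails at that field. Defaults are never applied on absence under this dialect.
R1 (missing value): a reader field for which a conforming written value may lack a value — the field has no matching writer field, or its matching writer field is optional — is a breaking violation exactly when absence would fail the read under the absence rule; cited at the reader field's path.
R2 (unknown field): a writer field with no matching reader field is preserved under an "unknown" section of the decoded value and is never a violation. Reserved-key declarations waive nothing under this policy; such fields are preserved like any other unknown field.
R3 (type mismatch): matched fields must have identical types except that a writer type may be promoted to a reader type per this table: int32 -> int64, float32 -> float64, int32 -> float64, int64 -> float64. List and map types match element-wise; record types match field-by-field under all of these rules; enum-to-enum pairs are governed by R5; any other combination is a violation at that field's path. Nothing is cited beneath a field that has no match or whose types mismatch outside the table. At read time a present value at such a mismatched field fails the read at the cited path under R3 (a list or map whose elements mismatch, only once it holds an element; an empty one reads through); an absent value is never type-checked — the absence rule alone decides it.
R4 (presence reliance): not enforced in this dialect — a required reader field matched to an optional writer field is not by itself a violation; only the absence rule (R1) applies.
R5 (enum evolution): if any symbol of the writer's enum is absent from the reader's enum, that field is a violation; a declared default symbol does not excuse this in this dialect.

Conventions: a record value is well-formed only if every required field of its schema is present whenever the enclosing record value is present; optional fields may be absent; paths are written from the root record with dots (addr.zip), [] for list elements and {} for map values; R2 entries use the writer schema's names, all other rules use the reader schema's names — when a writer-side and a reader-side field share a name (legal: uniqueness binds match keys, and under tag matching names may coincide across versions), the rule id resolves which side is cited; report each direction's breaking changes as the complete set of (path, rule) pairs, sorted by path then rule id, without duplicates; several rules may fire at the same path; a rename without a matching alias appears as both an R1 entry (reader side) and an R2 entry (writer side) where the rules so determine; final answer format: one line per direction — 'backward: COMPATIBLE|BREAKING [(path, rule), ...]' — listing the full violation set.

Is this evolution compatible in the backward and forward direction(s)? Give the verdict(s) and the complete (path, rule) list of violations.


in Event below, arrows point writer -> reader
backward pass over Event, reader schema v2, writer schema v1:
  channel: paired with writer channel (Priority -> Priority; writer required)
  latitude: paired with writer latitude (float32 -> float32; writer optional)
  blob: paired with writer blob (bytes -> bytes; writer optional)
  writer seq: unknown to reader
  rule R1 violated at latitude
  => backward verdict for Event: BREAKING, 1 violation(s)
forward pass over Event, reader schema v1, writer schema v2:
  channel: paired with writer channel (Priority -> Priority; writer required)
  seq: no writer match
  latitude: paired with writer latitude (float32 -> float32; writer required)
  blob: paired with writer blob (bytes -> bytes; writer optional)
  rule R1 violated at seq
  => forward verdict for Event: BREAKING, 1 violation(s)

backward: BREAKING [(latitude, R1)]; forward: BREAKING [(seq, R1)]


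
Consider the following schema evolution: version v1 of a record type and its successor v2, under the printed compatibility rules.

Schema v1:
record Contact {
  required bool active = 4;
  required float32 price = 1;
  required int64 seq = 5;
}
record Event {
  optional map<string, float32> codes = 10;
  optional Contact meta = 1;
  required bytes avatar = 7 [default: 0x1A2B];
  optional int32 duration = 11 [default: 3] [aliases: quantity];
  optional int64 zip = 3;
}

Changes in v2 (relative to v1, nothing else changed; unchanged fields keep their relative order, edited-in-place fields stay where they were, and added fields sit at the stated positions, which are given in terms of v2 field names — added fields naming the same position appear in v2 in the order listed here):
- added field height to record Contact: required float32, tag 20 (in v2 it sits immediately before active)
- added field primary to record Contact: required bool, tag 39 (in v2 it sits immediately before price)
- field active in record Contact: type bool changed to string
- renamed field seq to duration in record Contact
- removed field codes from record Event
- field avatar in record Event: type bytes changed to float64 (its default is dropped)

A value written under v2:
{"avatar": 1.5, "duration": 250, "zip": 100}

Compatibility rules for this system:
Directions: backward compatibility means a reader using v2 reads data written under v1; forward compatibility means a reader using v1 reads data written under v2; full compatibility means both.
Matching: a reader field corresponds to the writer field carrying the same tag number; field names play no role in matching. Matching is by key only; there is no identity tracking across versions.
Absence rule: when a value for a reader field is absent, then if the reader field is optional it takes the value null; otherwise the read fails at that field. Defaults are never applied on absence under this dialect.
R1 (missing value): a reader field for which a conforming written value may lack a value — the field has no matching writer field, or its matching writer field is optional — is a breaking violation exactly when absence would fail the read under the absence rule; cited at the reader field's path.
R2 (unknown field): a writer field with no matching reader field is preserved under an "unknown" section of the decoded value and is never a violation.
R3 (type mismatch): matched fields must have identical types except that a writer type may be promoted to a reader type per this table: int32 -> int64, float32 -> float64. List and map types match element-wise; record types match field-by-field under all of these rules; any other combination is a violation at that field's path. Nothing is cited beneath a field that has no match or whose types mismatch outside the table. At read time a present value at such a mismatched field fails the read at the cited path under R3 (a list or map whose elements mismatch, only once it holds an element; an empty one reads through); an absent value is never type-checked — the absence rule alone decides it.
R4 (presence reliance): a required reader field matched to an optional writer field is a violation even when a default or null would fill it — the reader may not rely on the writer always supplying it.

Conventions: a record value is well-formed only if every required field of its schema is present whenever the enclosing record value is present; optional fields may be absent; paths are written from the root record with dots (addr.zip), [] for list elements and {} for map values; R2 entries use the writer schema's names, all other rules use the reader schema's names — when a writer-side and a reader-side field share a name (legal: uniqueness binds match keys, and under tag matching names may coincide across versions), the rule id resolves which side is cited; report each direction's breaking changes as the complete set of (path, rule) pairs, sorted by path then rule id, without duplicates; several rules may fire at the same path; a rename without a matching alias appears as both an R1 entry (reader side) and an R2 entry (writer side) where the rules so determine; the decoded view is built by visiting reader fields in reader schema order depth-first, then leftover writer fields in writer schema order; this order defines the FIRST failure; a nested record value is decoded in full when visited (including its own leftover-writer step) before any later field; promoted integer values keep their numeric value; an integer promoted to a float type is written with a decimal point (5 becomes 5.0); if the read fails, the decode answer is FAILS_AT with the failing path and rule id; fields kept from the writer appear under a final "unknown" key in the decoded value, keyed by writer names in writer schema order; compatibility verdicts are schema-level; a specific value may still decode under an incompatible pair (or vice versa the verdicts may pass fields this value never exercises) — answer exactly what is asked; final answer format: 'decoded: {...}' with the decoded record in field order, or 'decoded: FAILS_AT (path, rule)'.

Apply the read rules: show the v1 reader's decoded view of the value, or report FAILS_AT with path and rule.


the writer's type comes first in each Event pair
migrating the Event value to v1:
  codes := null (absent, optional -> null)
  meta := null (absent, optional -> null)
  read fails at avatar under R3
  => FAILS_AT (avatar, R3)
diffs on Event not affecting the asked answer:
  added field height to record Contact: required float32, tag 20 (in v2 it sits immediately before active) -> matters for Event compatibility verdicts, not for this value's decode
  added field primary to record Contact: required bool, tag 39 (in v2 it sits immediately before price) -> matters for Event compatibility verdicts, not for this value's decode
  field active in record Contact: type bool changed to string -> matters for Event compatibility verdicts, not for this value's decode
  renamed field seq to duration in record Contact -> fires no rule on Event under this dialect and leaves the result unchanged
  removed field codes from record Event -> fires no rule on Event under this dialect and leaves the result unchanged

decoded: FAILS_AT (avatar, R3)
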